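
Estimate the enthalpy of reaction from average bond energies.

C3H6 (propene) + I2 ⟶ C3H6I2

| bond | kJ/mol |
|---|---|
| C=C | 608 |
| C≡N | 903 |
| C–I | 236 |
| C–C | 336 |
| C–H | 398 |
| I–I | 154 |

Bonds broken (reactants):
  C–C: 1 × 336 = 336
  C–H: 6 × 398 = 2388
  C=C: 1 × 608 = 608
  I–I: 1 × 154 = 154
  Σ(broken) = 3486 kJ
Bonds formed (products):
  C–C: 2 × 336 = 672
  C–H: 6 × 398 = 2388
  C–I: 2 × 236 = 472
  Σ(formed) = 3532 kJ
ΔH = Σ(broken) − Σ(formed) = 3486 − 3532 = −46 kJ

ΔH ≈ −46 kJ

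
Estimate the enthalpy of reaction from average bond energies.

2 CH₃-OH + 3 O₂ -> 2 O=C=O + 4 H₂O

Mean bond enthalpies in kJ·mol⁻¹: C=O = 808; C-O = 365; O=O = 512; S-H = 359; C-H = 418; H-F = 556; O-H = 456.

ΔH ≈ −1194 kJ

Bonds broken (reactants):
  C-H: 6 × 418 = 2508
  C-O: 2 × 365 = 730
  O-H: 2 × 456 = 912
  O=O: 3 × 512 = 1536
  Σ(broken) = 5686 kJ
Bonds formed (products):
  C=O: 4 × 808 = 3232
  O-H: 8 × 456 = 3648
  Σ(formed) = 6880 kJ
ΔH = Σ(broken) − Σ(formed) = 5686 − 6880 = −1194 kJ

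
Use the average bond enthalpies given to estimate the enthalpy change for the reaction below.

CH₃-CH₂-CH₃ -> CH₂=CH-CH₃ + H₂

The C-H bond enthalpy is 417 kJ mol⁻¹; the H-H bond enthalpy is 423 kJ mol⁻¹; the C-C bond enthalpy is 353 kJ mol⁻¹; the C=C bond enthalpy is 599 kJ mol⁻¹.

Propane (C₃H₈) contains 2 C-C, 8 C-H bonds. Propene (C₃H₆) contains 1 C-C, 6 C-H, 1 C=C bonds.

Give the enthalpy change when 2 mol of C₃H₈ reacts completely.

ΔH = +330 kJ

Bonds broken (reactants):
  C-C: 2 × 353 = 706
  C-H: 8 × 417 = 3336
  Σ(broken) = 4042 kJ
Bonds formed (products):
  C-C: 1 × 353 = 353
  C-H: 6 × 417 = 2502
  C=C: 1 × 599 = 599
  H-H: 1 × 423 = 423
  Σ(formed) = 3877 kJ
ΔH = Σ(broken) − Σ(formed) = 4042 − 3877 = +165 kJ
For 2× the reaction as written: 2 × (+165) = +330 kJ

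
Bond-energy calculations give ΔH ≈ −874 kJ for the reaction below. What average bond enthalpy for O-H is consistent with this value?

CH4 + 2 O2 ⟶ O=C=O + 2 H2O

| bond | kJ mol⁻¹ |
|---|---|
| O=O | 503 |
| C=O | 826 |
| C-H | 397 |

Let D be the O-H bond energy.
Σ(broken) = 4×397 + 2×503 = 2594
Σ(formed) = 2×826 + 4×D = 1652 + 4D
ΔH = Σ(broken) − Σ(formed) = (2594) − (1652 + 4D) = +942 − 4D
Setting this equal to −874 kJ gives 4D = 1816, so D = 454 kJ/mol.

D(O-H) ≈ 454 kJ/mol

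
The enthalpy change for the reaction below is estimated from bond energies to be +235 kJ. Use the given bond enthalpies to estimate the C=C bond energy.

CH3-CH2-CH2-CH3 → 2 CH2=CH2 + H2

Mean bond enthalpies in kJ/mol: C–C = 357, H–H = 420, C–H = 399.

Let D be the C=C bond energy.
Σ(broken) = 3×357 + 10×399 = 5061
Σ(formed) = 8×399 + 2×D + 1×420 = 3612 + 2D
ΔH = Σ(broken) − Σ(formed) = (5061) − (3612 + 2D) = +1449 − 2D
Setting this equal to +235 kJ gives 2D = 1214, so D = 607 kJ/mol.

D(C=C) ≈ 607 kJ/mol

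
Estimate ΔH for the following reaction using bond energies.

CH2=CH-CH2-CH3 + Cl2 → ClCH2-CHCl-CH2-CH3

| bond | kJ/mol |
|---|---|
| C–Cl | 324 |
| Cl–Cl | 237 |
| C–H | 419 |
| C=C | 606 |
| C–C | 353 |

Bonds broken (reactants):
  C–C: 2 × 353 = 706
  C–H: 8 × 419 = 3352
  C=C: 1 × 606 = 606
  Cl–Cl: 1 × 237 = 237
  Σ(broken) = 4901 kJ
Bonds formed (products):
  C–C: 3 × 353 = 1059
  C–Cl: 2 × 324 = 648
  C–H: 8 × 419 = 3352
  Σ(formed) = 5059 kJ
ΔH = Σ(broken) − Σ(formed) = 4901 − 5059 = −158 kJ

ΔH ≈ −158 kJ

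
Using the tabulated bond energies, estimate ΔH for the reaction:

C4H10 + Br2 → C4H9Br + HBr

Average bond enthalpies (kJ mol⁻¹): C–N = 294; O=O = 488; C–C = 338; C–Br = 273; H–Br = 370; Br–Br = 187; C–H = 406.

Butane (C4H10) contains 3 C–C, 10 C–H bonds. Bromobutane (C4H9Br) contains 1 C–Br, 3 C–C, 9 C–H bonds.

ΔH ≈ −50 kJ

Bonds broken (reactants):
  Br–Br: 1 × 187 = 187
  C–C: 3 × 338 = 1014
  C–H: 10 × 406 = 4060
  Σ(broken) = 5261 kJ
Bonds formed (products):
  C–Br: 1 × 273 = 273
  C–C: 3 × 338 = 1014
  C–H: 9 × 406 = 3654
  H–Br: 1 × 370 = 370
  Σ(formed) = 5311 kJ
ΔH = Σ(broken) − Σ(formed) = 5261 − 5311 = −50 kJ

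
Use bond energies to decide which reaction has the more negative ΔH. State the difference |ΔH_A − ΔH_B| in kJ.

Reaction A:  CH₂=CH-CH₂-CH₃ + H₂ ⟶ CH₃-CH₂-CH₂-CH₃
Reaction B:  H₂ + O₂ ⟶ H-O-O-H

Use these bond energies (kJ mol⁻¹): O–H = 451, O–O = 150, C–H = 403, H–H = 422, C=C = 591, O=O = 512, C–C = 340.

Reaction A:
  Bonds broken (reactants):
    C–C: 2 × 340 = 680
    C–H: 8 × 403 = 3224
    C=C: 1 × 591 = 591
    H–H: 1 × 422 = 422
    Σ(broken) = 4917 kJ
  Bonds formed (products):
    C–C: 3 × 340 = 1020
    C–H: 10 × 403 = 4030
    Σ(formed) = 5050 kJ
  ΔH_A = 4917 − 5050 = −133 kJ
Reaction B:
  Bonds broken (reactants):
    H–H: 1 × 422 = 422
    O=O: 1 × 512 = 512
    Σ(broken) = 934 kJ
  Bonds formed (products):
    O–H: 2 × 451 = 902
    O–O: 1 × 150 = 150
    Σ(formed) = 1052 kJ
  ΔH_B = 934 − 1052 = −118 kJ
ΔH_A − ΔH_B = −15 kJ, so reaction A has the more negative ΔH; |ΔH_A − ΔH_B| = 15 kJ.

Reaction A, by 15 kJ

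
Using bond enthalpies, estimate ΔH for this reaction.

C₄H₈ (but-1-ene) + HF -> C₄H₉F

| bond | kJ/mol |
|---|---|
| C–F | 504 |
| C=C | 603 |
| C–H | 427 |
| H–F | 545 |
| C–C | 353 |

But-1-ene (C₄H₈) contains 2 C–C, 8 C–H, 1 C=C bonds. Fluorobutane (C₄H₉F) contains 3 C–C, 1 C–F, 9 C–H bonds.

Bonds broken (reactants):
  C–C: 2 × 353 = 706
  C–H: 8 × 427 = 3416
  C=C: 1 × 603 = 603
  H–F: 1 × 545 = 545
  Σ(broken) = 5270 kJ
Bonds formed (products):
  C–C: 3 × 353 = 1059
  C–F: 1 × 504 = 504
  C–H: 9 × 427 = 3843
  Σ(formed) = 5406 kJ
ΔH = Σ(broken) − Σ(formed) = 5270 − 5406 = −136 kJ

ΔH ≈ −136 kJ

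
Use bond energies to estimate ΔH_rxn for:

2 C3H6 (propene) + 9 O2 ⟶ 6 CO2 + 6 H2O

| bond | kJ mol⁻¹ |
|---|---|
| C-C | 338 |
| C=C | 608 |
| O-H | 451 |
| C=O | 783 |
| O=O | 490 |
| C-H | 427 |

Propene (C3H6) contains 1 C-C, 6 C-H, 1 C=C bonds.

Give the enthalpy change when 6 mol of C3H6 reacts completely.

ΔH = −10146 kJ

Bonds broken (reactants):
  C-C: 2 × 338 = 676
  C-H: 12 × 427 = 5124
  C=C: 2 × 608 = 1216
  O=O: 9 × 490 = 4410
  Σ(broken) = 11426 kJ
Bonds formed (products):
  C=O: 12 × 783 = 9396
  O-H: 12 × 451 = 5412
  Σ(formed) = 14808 kJ
ΔH = Σ(broken) − Σ(formed) = 11426 − 14808 = −3382 kJ
For 3× the reaction as written: 3 × (−3382) = −10146 kJ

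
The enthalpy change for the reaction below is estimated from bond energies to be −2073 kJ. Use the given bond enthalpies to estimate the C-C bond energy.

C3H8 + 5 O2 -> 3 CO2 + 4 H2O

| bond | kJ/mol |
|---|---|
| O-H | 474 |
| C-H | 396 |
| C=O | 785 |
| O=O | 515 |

D(C-C) ≈ 343 kJ/mol

Let D be the C-C bond energy.
Σ(broken) = 2×D + 8×396 + 5×515 = 5743 + 2D
Σ(formed) = 6×785 + 8×474 = 8502
ΔH = Σ(broken) − Σ(formed) = (5743 + 2D) − (8502) = −2759 + 2D
Setting this equal to −2073 kJ gives 2D = 686, so D = 343 kJ/mol.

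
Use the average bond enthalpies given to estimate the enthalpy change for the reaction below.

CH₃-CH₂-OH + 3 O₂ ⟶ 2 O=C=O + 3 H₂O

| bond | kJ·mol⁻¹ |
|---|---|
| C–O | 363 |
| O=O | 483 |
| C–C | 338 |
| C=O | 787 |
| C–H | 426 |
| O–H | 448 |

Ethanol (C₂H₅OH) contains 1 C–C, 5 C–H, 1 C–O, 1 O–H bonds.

ΔH ≈ −1108 kJ

Bonds broken (reactants):
  C–C: 1 × 338 = 338
  C–H: 5 × 426 = 2130
  C–O: 1 × 363 = 363
  O–H: 1 × 448 = 448
  O=O: 3 × 483 = 1449
  Σ(broken) = 4728 kJ
Bonds formed (products):
  C=O: 4 × 787 = 3148
  O–H: 6 × 448 = 2688
  Σ(formed) = 5836 kJ
ΔH = Σ(broken) − Σ(formed) = 4728 − 5836 = −1108 kJ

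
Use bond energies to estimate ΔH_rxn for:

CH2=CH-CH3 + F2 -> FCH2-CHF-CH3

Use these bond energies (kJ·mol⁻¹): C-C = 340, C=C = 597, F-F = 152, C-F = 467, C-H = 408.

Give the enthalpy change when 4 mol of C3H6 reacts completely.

ΔH = −2100 kJ

Bonds broken (reactants):
  C-C: 1 × 340 = 340
  C-H: 6 × 408 = 2448
  C=C: 1 × 597 = 597
  F-F: 1 × 152 = 152
  Σ(broken) = 3537 kJ
Bonds formed (products):
  C-C: 2 × 340 = 680
  C-F: 2 × 467 = 934
  C-H: 6 × 408 = 2448
  Σ(formed) = 4062 kJ
ΔH = Σ(broken) − Σ(formed) = 3537 − 4062 = −525 kJ
For 4× the reaction as written: 4 × (−525) = −2100 kJ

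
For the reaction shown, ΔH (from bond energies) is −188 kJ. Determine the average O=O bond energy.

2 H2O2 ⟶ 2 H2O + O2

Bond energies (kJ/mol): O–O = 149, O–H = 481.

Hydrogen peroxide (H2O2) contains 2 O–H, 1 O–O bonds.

D(O=O) ≈ 486 kJ/mol

Let D be the O=O bond energy.
Σ(broken) = 4×481 + 2×149 = 2222
Σ(formed) = 4×481 + 1×D = 1924 + D
ΔH = Σ(broken) − Σ(formed) = (2222) − (1924 + D) = +298 − D
Setting this equal to −188 kJ gives D = 486 kJ/mol.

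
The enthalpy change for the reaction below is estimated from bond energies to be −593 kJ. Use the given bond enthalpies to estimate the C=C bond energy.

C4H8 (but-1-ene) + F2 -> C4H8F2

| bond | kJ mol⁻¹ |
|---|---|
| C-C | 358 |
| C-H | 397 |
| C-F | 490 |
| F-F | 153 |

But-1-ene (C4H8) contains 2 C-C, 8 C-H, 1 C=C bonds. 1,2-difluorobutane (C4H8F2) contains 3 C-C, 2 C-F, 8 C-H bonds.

Let D be the C=C bond energy.
Σ(broken) = 2×358 + 8×397 + 1×D + 1×153 = 4045 + D
Σ(formed) = 3×358 + 2×490 + 8×397 = 5230
ΔH = Σ(broken) − Σ(formed) = (4045 + D) − (5230) = −1185 + D
Setting this equal to −593 kJ gives D = 592 kJ/mol.

D(C=C) ≈ 592 kJ/mol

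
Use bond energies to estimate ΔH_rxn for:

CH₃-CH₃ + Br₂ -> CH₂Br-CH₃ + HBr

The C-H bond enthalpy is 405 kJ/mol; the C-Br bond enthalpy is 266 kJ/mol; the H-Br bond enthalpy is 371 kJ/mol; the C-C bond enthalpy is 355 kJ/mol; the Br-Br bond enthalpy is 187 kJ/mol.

ΔH ≈ −45 kJ

Bonds broken (reactants):
  Br-Br: 1 × 187 = 187
  C-C: 1 × 355 = 355
  C-H: 6 × 405 = 2430
  Σ(broken) = 2972 kJ
Bonds formed (products):
  C-Br: 1 × 266 = 266
  C-C: 1 × 355 = 355
  C-H: 5 × 405 = 2025
  H-Br: 1 × 371 = 371
  Σ(formed) = 3017 kJ
ΔH = Σ(broken) − Σ(formed) = 2972 − 3017 = −45 kJ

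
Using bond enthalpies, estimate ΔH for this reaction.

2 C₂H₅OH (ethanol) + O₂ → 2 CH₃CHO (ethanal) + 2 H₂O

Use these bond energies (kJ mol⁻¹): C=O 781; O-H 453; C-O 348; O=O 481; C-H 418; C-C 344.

Bonds broken (reactants):
  C-C: 2 × 344 = 688
  C-H: 10 × 418 = 4180
  C-O: 2 × 348 = 696
  O-H: 2 × 453 = 906
  O=O: 1 × 481 = 481
  Σ(broken) = 6951 kJ
Bonds formed (products):
  C-C: 2 × 344 = 688
  C-H: 8 × 418 = 3344
  C=O: 2 × 781 = 1562
  O-H: 4 × 453 = 1812
  Σ(formed) = 7406 kJ
ΔH = Σ(broken) − Σ(formed) = 6951 − 7406 = −455 kJ

ΔH ≈ −455 kJ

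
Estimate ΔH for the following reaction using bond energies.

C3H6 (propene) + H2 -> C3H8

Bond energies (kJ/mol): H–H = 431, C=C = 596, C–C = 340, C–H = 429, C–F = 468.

ΔH ≈ −171 kJ

Bonds broken (reactants):
  C–C: 1 × 340 = 340
  C–H: 6 × 429 = 2574
  C=C: 1 × 596 = 596
  H–H: 1 × 431 = 431
  Σ(broken) = 3941 kJ
Bonds formed (products):
  C–C: 2 × 340 = 680
  C–H: 8 × 429 = 3432
  Σ(formed) = 4112 kJ
ΔH = Σ(broken) − Σ(formed) = 3941 − 4112 = −171 kJ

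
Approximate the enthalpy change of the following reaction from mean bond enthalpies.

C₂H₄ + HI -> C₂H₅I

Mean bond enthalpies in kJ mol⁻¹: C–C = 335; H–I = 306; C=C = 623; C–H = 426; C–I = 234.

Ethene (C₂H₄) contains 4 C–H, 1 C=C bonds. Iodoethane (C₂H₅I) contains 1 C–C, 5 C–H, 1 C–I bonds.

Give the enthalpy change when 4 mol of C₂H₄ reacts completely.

ΔH = −264 kJ

Bonds broken (reactants):
  C–H: 4 × 426 = 1704
  C=C: 1 × 623 = 623
  H–I: 1 × 306 = 306
  Σ(broken) = 2633 kJ
Bonds formed (products):
  C–C: 1 × 335 = 335
  C–H: 5 × 426 = 2130
  C–I: 1 × 234 = 234
  Σ(formed) = 2699 kJ
ΔH = Σ(broken) − Σ(formed) = 2633 − 2699 = −66 kJ
For 4× the reaction as written: 4 × (−66) = −264 kJ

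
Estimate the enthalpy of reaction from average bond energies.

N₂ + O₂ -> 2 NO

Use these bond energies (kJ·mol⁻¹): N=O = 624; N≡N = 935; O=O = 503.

Bonds broken (reactants):
  N≡N: 1 × 935 = 935
  O=O: 1 × 503 = 503
  Σ(broken) = 1438 kJ
Bonds formed (products):
  N=O: 2 × 624 = 1248
  Σ(formed) = 1248 kJ
ΔH = Σ(broken) − Σ(formed) = 1438 − 1248 = +190 kJ

ΔH ≈ +190 kJ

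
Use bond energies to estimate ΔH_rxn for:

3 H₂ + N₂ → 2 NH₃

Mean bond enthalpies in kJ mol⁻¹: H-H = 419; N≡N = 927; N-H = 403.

Bonds broken (reactants):
  H-H: 3 × 419 = 1257
  N≡N: 1 × 927 = 927
  Σ(broken) = 2184 kJ
Bonds formed (products):
  N-H: 6 × 403 = 2418
  Σ(formed) = 2418 kJ
ΔH = Σ(broken) − Σ(formed) = 2184 − 2418 = −234 kJ

ΔH ≈ −234 kJ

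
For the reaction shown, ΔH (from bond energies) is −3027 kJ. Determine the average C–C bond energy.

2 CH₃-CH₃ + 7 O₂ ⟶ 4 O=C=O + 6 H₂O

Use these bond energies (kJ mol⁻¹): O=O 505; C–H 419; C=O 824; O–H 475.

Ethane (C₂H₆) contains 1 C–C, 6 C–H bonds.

Let D be the C–C bond energy.
Σ(broken) = 2×D + 12×419 + 7×505 = 8563 + 2D
Σ(formed) = 8×824 + 12×475 = 12292
ΔH = Σ(broken) − Σ(formed) = (8563 + 2D) − (12292) = −3729 + 2D
Setting this equal to −3027 kJ gives 2D = 702, so D = 351 kJ/mol.

D(C–C) ≈ 351 kJ/mol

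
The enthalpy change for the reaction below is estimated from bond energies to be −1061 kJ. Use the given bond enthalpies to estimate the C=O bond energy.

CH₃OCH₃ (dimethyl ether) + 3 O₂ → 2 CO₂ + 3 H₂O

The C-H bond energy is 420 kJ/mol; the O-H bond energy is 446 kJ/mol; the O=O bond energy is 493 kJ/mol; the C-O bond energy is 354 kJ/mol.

Let D be the C=O bond energy.
Σ(broken) = 6×420 + 2×354 + 3×493 = 4707
Σ(formed) = 4×D + 6×446 = 2676 + 4D
ΔH = Σ(broken) − Σ(formed) = (4707) − (2676 + 4D) = +2031 − 4D
Setting this equal to −1061 kJ gives 4D = 3092, so D = 773 kJ/mol.

D(C=O) ≈ 773 kJ/mol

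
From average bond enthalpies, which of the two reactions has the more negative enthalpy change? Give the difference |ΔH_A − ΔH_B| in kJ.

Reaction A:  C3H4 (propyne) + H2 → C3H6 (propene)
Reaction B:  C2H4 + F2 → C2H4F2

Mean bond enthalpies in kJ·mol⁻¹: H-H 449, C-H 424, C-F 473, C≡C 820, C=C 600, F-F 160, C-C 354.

Reaction B, by 361 kJ

Reaction A:
  Bonds broken (reactants):
    C≡C: 1 × 820 = 820
    C-C: 1 × 354 = 354
    C-H: 4 × 424 = 1696
    H-H: 1 × 449 = 449
    Σ(broken) = 3319 kJ
  Bonds formed (products):
    C-C: 1 × 354 = 354
    C-H: 6 × 424 = 2544
    C=C: 1 × 600 = 600
    Σ(formed) = 3498 kJ
  ΔH_A = 3319 − 3498 = −179 kJ
Reaction B:
  Bonds broken (reactants):
    C-H: 4 × 424 = 1696
    C=C: 1 × 600 = 600
    F-F: 1 × 160 = 160
    Σ(broken) = 2456 kJ
  Bonds formed (products):
    C-C: 1 × 354 = 354
    C-F: 2 × 473 = 946
    C-H: 4 × 424 = 1696
    Σ(formed) = 2996 kJ
  ΔH_B = 2456 − 2996 = −540 kJ
ΔH_A − ΔH_B = +361 kJ, so reaction B has the more negative ΔH; |ΔH_A − ΔH_B| = 361 kJ.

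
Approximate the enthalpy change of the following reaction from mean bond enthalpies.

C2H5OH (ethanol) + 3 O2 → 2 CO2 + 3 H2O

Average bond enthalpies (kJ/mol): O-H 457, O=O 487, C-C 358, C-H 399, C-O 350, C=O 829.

Bonds broken (reactants):
  C-C: 1 × 358 = 358
  C-H: 5 × 399 = 1995
  C-O: 1 × 350 = 350
  O-H: 1 × 457 = 457
  O=O: 3 × 487 = 1461
  Σ(broken) = 4621 kJ
Bonds formed (products):
  C=O: 4 × 829 = 3316
  O-H: 6 × 457 = 2742
  Σ(formed) = 6058 kJ
ΔH = Σ(broken) − Σ(formed) = 4621 − 6058 = −1437 kJ

ΔH ≈ −1437 kJ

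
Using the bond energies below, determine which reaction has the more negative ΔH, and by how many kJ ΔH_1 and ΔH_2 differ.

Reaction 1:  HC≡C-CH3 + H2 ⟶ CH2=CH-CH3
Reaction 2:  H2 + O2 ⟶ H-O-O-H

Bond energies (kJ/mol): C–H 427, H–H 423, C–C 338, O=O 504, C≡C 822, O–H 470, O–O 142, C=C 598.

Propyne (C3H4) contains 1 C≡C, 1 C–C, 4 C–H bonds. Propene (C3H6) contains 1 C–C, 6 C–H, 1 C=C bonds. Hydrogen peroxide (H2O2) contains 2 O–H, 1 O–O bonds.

Reaction 1:
  Bonds broken (reactants):
    C≡C: 1 × 822 = 822
    C–C: 1 × 338 = 338
    C–H: 4 × 427 = 1708
    H–H: 1 × 423 = 423
    Σ(broken) = 3291 kJ
  Bonds formed (products):
    C–C: 1 × 338 = 338
    C–H: 6 × 427 = 2562
    C=C: 1 × 598 = 598
    Σ(formed) = 3498 kJ
  ΔH_1 = 3291 − 3498 = −207 kJ
Reaction 2:
  Bonds broken (reactants):
    H–H: 1 × 423 = 423
    O=O: 1 × 504 = 504
    Σ(broken) = 927 kJ
  Bonds formed (products):
    O–H: 2 × 470 = 940
    O–O: 1 × 142 = 142
    Σ(formed) = 1082 kJ
  ΔH_2 = 927 − 1082 = −155 kJ
ΔH_1 − ΔH_2 = −52 kJ, so reaction 1 has the more negative ΔH; |ΔH_1 − ΔH_2| = 52 kJ.

Reaction 1, by 52 kJ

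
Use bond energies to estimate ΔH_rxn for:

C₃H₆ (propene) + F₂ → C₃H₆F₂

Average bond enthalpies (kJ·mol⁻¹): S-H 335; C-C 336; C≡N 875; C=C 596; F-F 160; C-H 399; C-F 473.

Bonds broken (reactants):
  C-C: 1 × 336 = 336
  C-H: 6 × 399 = 2394
  C=C: 1 × 596 = 596
  F-F: 1 × 160 = 160
  Σ(broken) = 3486 kJ
Bonds formed (products):
  C-C: 2 × 336 = 672
  C-F: 2 × 473 = 946
  C-H: 6 × 399 = 2394
  Σ(formed) = 4012 kJ
ΔH = Σ(broken) − Σ(formed) = 3486 − 4012 = −526 kJ

ΔH ≈ −526 kJ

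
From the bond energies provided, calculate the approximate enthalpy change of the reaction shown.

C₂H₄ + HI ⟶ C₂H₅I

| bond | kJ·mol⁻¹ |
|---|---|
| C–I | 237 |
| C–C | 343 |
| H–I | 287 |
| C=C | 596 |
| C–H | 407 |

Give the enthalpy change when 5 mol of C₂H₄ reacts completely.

Bonds broken (reactants):
  C–H: 4 × 407 = 1628
  C=C: 1 × 596 = 596
  H–I: 1 × 287 = 287
  Σ(broken) = 2511 kJ
Bonds formed (products):
  C–C: 1 × 343 = 343
  C–H: 5 × 407 = 2035
  C–I: 1 × 237 = 237
  Σ(formed) = 2615 kJ
ΔH = Σ(broken) − Σ(formed) = 2511 − 2615 = −104 kJ
For 5× the reaction as written: 5 × (−104) = −520 kJ

ΔH = −520 kJ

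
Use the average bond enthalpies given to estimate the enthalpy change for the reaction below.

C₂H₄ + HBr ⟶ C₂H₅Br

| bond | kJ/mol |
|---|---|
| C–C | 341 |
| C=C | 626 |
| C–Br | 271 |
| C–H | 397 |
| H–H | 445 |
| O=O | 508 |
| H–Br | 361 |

ΔH ≈ −22 kJ

Bonds broken (reactants):
  C–H: 4 × 397 = 1588
  C=C: 1 × 626 = 626
  H–Br: 1 × 361 = 361
  Σ(broken) = 2575 kJ
Bonds formed (products):
  C–Br: 1 × 271 = 271
  C–C: 1 × 341 = 341
  C–H: 5 × 397 = 1985
  Σ(formed) = 2597 kJ
ΔH = Σ(broken) − Σ(formed) = 2575 − 2597 = −22 kJ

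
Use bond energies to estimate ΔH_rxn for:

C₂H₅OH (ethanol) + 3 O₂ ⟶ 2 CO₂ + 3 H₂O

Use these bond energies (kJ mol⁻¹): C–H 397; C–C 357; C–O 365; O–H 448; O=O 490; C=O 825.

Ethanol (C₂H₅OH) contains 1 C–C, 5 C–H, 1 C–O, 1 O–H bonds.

Bonds broken (reactants):
  C–C: 1 × 357 = 357
  C–H: 5 × 397 = 1985
  C–O: 1 × 365 = 365
  O–H: 1 × 448 = 448
  O=O: 3 × 490 = 1470
  Σ(broken) = 4625 kJ
Bonds formed (products):
  C=O: 4 × 825 = 3300
  O–H: 6 × 448 = 2688
  Σ(formed) = 5988 kJ
ΔH = Σ(broken) − Σ(formed) = 4625 − 5988 = −1363 kJ

ΔH ≈ −1363 kJ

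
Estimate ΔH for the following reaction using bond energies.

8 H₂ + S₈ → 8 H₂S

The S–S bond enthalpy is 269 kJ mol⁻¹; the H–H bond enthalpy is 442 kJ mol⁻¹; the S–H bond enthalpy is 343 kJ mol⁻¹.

ΔH ≈ +200 kJ

Bonds broken (reactants):
  H–H: 8 × 442 = 3536
  S–S: 8 × 269 = 2152
  Σ(broken) = 5688 kJ
Bonds formed (products):
  S–H: 16 × 343 = 5488
  Σ(formed) = 5488 kJ
ΔH = Σ(broken) − Σ(formed) = 5688 − 5488 = +200 kJ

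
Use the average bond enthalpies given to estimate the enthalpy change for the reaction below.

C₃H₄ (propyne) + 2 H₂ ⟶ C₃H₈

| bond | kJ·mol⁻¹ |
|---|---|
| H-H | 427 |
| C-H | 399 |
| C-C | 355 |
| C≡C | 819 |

ΔH ≈ −278 kJ

Bonds broken (reactants):
  C≡C: 1 × 819 = 819
  C-C: 1 × 355 = 355
  C-H: 4 × 399 = 1596
  H-H: 2 × 427 = 854
  Σ(broken) = 3624 kJ
Bonds formed (products):
  C-C: 2 × 355 = 710
  C-H: 8 × 399 = 3192
  Σ(formed) = 3902 kJ
ΔH = Σ(broken) − Σ(formed) = 3624 − 3902 = −278 kJ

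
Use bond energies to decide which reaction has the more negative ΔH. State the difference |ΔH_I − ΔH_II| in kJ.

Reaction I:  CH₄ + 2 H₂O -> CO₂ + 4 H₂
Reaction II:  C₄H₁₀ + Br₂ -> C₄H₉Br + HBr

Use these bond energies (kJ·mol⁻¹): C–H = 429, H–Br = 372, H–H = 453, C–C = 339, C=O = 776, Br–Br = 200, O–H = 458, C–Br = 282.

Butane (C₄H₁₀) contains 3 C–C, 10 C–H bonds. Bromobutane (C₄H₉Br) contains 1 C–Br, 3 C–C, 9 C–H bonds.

Reaction I:
  Bonds broken (reactants):
    C–H: 4 × 429 = 1716
    O–H: 4 × 458 = 1832
    Σ(broken) = 3548 kJ
  Bonds formed (products):
    C=O: 2 × 776 = 1552
    H–H: 4 × 453 = 1812
    Σ(formed) = 3364 kJ
  ΔH_I = 3548 − 3364 = +184 kJ
Reaction II:
  Bonds broken (reactants):
    Br–Br: 1 × 200 = 200
    C–C: 3 × 339 = 1017
    C–H: 10 × 429 = 4290
    Σ(broken) = 5507 kJ
  Bonds formed (products):
    C–Br: 1 × 282 = 282
    C–C: 3 × 339 = 1017
    C–H: 9 × 429 = 3861
    H–Br: 1 × 372 = 372
    Σ(formed) = 5532 kJ
  ΔH_II = 5507 − 5532 = −25 kJ
ΔH_I − ΔH_II = +209 kJ, so reaction II has the more negative ΔH; |ΔH_I − ΔH_II| = 209 kJ.

Reaction II, by 209 kJ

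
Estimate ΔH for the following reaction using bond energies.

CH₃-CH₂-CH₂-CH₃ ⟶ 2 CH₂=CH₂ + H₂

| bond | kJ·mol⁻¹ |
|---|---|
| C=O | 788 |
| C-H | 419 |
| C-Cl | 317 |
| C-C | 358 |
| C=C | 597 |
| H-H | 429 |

Bonds broken (reactants):
  C-C: 3 × 358 = 1074
  C-H: 10 × 419 = 4190
  Σ(broken) = 5264 kJ
Bonds formed (products):
  C-H: 8 × 419 = 3352
  C=C: 2 × 597 = 1194
  H-H: 1 × 429 = 429
  Σ(formed) = 4975 kJ
ΔH = Σ(broken) − Σ(formed) = 5264 − 4975 = +289 kJ

ΔH ≈ +289 kJ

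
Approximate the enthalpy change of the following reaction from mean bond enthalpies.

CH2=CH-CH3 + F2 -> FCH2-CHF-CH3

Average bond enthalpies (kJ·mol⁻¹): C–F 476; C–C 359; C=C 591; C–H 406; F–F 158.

ΔH ≈ −562 kJ

Bonds broken (reactants):
  C–C: 1 × 359 = 359
  C–H: 6 × 406 = 2436
  C=C: 1 × 591 = 591
  F–F: 1 × 158 = 158
  Σ(broken) = 3544 kJ
Bonds formed (products):
  C–C: 2 × 359 = 718
  C–F: 2 × 476 = 952
  C–H: 6 × 406 = 2436
  Σ(formed) = 4106 kJ
ΔH = Σ(broken) − Σ(formed) = 3544 − 4106 = −562 kJ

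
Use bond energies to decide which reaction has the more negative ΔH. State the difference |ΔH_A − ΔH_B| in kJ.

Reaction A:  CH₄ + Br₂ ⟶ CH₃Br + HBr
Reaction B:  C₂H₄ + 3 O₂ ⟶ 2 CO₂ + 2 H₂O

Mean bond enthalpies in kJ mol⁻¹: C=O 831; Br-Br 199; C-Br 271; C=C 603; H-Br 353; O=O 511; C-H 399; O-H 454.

Reaction B, by 1382 kJ

Reaction A:
  Bonds broken (reactants):
    Br-Br: 1 × 199 = 199
    C-H: 4 × 399 = 1596
    Σ(broken) = 1795 kJ
  Bonds formed (products):
    C-Br: 1 × 271 = 271
    C-H: 3 × 399 = 1197
    H-Br: 1 × 353 = 353
    Σ(formed) = 1821 kJ
  ΔH_A = 1795 − 1821 = −26 kJ
Reaction B:
  Bonds broken (reactants):
    C-H: 4 × 399 = 1596
    C=C: 1 × 603 = 603
    O=O: 3 × 511 = 1533
    Σ(broken) = 3732 kJ
  Bonds formed (products):
    C=O: 4 × 831 = 3324
    O-H: 4 × 454 = 1816
    Σ(formed) = 5140 kJ
  ΔH_B = 3732 − 5140 = −1408 kJ
ΔH_A − ΔH_B = +1382 kJ, so reaction B has the more negative ΔH; |ΔH_A − ΔH_B| = 1382 kJ.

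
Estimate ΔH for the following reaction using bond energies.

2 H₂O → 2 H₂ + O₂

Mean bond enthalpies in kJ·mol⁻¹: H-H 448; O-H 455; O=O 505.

Bonds broken (reactants):
  O-H: 4 × 455 = 1820
  Σ(broken) = 1820 kJ
Bonds formed (products):
  H-H: 2 × 448 = 896
  O=O: 1 × 505 = 505
  Σ(formed) = 1401 kJ
ΔH = Σ(broken) − Σ(formed) = 1820 − 1401 = +419 kJ

ΔH ≈ +419 kJ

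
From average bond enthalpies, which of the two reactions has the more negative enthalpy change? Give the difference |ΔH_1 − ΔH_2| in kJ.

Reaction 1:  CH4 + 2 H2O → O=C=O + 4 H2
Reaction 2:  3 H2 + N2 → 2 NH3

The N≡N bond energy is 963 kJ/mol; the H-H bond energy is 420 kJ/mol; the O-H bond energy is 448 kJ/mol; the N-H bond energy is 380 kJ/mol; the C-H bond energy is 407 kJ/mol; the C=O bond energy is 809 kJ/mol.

Reaction 1:
  Bonds broken (reactants):
    C-H: 4 × 407 = 1628
    O-H: 4 × 448 = 1792
    Σ(broken) = 3420 kJ
  Bonds formed (products):
    C=O: 2 × 809 = 1618
    H-H: 4 × 420 = 1680
    Σ(formed) = 3298 kJ
  ΔH_1 = 3420 − 3298 = +122 kJ
Reaction 2:
  Bonds broken (reactants):
    H-H: 3 × 420 = 1260
    N≡N: 1 × 963 = 963
    Σ(broken) = 2223 kJ
  Bonds formed (products):
    N-H: 6 × 380 = 2280
    Σ(formed) = 2280 kJ
  ΔH_2 = 2223 − 2280 = −57 kJ
ΔH_1 − ΔH_2 = +179 kJ, so reaction 2 has the more negative ΔH; |ΔH_1 − ΔH_2| = 179 kJ.

Reaction 2, by 179 kJ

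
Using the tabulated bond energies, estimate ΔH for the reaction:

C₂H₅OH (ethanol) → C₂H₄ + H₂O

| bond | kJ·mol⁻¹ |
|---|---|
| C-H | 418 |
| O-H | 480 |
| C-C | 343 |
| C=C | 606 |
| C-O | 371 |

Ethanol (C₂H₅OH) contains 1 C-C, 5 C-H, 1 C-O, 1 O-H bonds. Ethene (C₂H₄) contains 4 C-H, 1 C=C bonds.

ΔH ≈ +46 kJ

Bonds broken (reactants):
  C-C: 1 × 343 = 343
  C-H: 5 × 418 = 2090
  C-O: 1 × 371 = 371
  O-H: 1 × 480 = 480
  Σ(broken) = 3284 kJ
Bonds formed (products):
  C-H: 4 × 418 = 1672
  C=C: 1 × 606 = 606
  O-H: 2 × 480 = 960
  Σ(formed) = 3238 kJ
ΔH = Σ(broken) − Σ(formed) = 3284 − 3238 = +46 kJ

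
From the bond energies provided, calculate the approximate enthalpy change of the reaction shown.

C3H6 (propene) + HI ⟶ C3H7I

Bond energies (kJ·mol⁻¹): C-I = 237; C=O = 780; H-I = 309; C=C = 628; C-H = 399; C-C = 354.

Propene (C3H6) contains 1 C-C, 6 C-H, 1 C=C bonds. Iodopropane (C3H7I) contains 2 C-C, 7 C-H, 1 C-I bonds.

Bonds broken (reactants):
  C-C: 1 × 354 = 354
  C-H: 6 × 399 = 2394
  C=C: 1 × 628 = 628
  H-I: 1 × 309 = 309
  Σ(broken) = 3685 kJ
Bonds formed (products):
  C-C: 2 × 354 = 708
  C-H: 7 × 399 = 2793
  C-I: 1 × 237 = 237
  Σ(formed) = 3738 kJ
ΔH = Σ(broken) − Σ(formed) = 3685 − 3738 = −53 kJ

ΔH ≈ −53 kJ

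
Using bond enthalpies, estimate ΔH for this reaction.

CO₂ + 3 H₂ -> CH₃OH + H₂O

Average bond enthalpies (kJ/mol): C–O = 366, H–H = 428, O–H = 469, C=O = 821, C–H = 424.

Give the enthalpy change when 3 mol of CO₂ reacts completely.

ΔH = −357 kJ

Bonds broken (reactants):
  C=O: 2 × 821 = 1642
  H–H: 3 × 428 = 1284
  Σ(broken) = 2926 kJ
Bonds formed (products):
  C–H: 3 × 424 = 1272
  C–O: 1 × 366 = 366
  O–H: 3 × 469 = 1407
  Σ(formed) = 3045 kJ
ΔH = Σ(broken) − Σ(formed) = 2926 − 3045 = −119 kJ
For 3× the reaction as written: 3 × (−119) = −357 kJ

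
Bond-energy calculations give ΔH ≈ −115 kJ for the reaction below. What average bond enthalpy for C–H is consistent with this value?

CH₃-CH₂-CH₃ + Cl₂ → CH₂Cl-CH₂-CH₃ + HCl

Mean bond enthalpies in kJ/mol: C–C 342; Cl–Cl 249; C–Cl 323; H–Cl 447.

D(C–H) ≈ 406 kJ/mol

Let D be the C–H bond energy.
Σ(broken) = 2×342 + 8×D + 1×249 = 933 + 8D
Σ(formed) = 2×342 + 1×323 + 7×D + 1×447 = 1454 + 7D
ΔH = Σ(broken) − Σ(formed) = (933 + 8D) − (1454 + 7D) = −521 + D
Setting this equal to −115 kJ gives D = 406 kJ/mol.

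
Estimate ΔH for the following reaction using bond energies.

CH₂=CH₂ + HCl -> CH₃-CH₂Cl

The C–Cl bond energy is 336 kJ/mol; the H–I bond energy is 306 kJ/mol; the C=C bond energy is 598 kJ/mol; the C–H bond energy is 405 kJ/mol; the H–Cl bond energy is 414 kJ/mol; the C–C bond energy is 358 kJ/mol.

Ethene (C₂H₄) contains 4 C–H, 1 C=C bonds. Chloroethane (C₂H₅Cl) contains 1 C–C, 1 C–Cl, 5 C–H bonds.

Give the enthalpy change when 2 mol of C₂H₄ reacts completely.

Bonds broken (reactants):
  C–H: 4 × 405 = 1620
  C=C: 1 × 598 = 598
  H–Cl: 1 × 414 = 414
  Σ(broken) = 2632 kJ
Bonds formed (products):
  C–C: 1 × 358 = 358
  C–Cl: 1 × 336 = 336
  C–H: 5 × 405 = 2025
  Σ(formed) = 2719 kJ
ΔH = Σ(broken) − Σ(formed) = 2632 − 2719 = −87 kJ
For 2× the reaction as written: 2 × (−87) = −174 kJ

ΔH = −174 kJ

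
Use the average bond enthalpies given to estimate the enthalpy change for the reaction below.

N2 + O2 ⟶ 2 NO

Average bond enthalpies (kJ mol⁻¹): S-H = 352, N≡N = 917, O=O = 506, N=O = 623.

Bonds broken (reactants):
  N≡N: 1 × 917 = 917
  O=O: 1 × 506 = 506
  Σ(broken) = 1423 kJ
Bonds formed (products):
  N=O: 2 × 623 = 1246
  Σ(formed) = 1246 kJ
ΔH = Σ(broken) − Σ(formed) = 1423 − 1246 = +177 kJ

ΔH ≈ +177 kJ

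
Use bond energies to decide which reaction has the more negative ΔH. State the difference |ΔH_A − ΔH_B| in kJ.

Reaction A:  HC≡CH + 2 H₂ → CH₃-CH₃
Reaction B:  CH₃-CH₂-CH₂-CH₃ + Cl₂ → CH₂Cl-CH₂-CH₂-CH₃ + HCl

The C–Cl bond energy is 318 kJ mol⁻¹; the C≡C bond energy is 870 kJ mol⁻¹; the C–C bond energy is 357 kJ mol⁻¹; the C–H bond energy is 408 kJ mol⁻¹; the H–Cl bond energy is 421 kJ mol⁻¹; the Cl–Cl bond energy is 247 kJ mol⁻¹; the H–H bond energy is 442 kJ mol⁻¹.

Reaction A:
  Bonds broken (reactants):
    C≡C: 1 × 870 = 870
    C–H: 2 × 408 = 816
    H–H: 2 × 442 = 884
    Σ(broken) = 2570 kJ
  Bonds formed (products):
    C–C: 1 × 357 = 357
    C–H: 6 × 408 = 2448
    Σ(formed) = 2805 kJ
  ΔH_A = 2570 − 2805 = −235 kJ
Reaction B:
  Bonds broken (reactants):
    C–C: 3 × 357 = 1071
    C–H: 10 × 408 = 4080
    Cl–Cl: 1 × 247 = 247
    Σ(broken) = 5398 kJ
  Bonds formed (products):
    C–C: 3 × 357 = 1071
    C–Cl: 1 × 318 = 318
    C–H: 9 × 408 = 3672
    H–Cl: 1 × 421 = 421
    Σ(formed) = 5482 kJ
  ΔH_B = 5398 − 5482 = −84 kJ
ΔH_A − ΔH_B = −151 kJ, so reaction A has the more negative ΔH; |ΔH_A − ΔH_B| = 151 kJ.

Reaction A, by 151 kJ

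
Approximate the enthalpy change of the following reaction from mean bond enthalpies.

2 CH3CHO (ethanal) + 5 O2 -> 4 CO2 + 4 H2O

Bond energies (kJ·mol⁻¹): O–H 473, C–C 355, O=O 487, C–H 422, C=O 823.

Bonds broken (reactants):
  C–C: 2 × 355 = 710
  C–H: 8 × 422 = 3376
  C=O: 2 × 823 = 1646
  O=O: 5 × 487 = 2435
  Σ(broken) = 8167 kJ
Bonds formed (products):
  C=O: 8 × 823 = 6584
  O–H: 8 × 473 = 3784
  Σ(formed) = 10368 kJ
ΔH = Σ(broken) − Σ(formed) = 8167 − 10368 = −2201 kJ

ΔH ≈ −2201 kJ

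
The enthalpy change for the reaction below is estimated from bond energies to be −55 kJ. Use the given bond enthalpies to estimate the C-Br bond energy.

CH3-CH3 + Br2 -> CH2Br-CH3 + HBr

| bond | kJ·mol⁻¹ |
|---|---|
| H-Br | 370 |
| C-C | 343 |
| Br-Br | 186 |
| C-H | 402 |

D(C-Br) ≈ 273 kJ/mol

Let D be the C-Br bond energy.
Σ(broken) = 1×186 + 1×343 + 6×402 = 2941
Σ(formed) = 1×D + 1×343 + 5×402 + 1×370 = 2723 + D
ΔH = Σ(broken) − Σ(formed) = (2941) − (2723 + D) = +218 − D
Setting this equal to −55 kJ gives D = 273 kJ/mol.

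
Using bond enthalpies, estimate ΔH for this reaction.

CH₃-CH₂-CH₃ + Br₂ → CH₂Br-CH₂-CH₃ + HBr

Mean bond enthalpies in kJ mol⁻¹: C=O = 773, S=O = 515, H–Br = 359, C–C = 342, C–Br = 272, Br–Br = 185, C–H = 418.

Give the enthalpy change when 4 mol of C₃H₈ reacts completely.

ΔH = −112 kJ

Bonds broken (reactants):
  Br–Br: 1 × 185 = 185
  C–C: 2 × 342 = 684
  C–H: 8 × 418 = 3344
  Σ(broken) = 4213 kJ
Bonds formed (products):
  C–Br: 1 × 272 = 272
  C–C: 2 × 342 = 684
  C–H: 7 × 418 = 2926
  H–Br: 1 × 359 = 359
  Σ(formed) = 4241 kJ
ΔH = Σ(broken) − Σ(formed) = 4213 − 4241 = −28 kJ
For 4× the reaction as written: 4 × (−28) = −112 kJ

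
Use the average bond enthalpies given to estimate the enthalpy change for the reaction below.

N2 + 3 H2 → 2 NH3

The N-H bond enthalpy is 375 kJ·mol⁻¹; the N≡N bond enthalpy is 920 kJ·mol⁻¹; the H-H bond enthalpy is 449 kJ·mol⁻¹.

ΔH ≈ +17 kJ

Bonds broken (reactants):
  H-H: 3 × 449 = 1347
  N≡N: 1 × 920 = 920
  Σ(broken) = 2267 kJ
Bonds formed (products):
  N-H: 6 × 375 = 2250
  Σ(formed) = 2250 kJ
ΔH = Σ(broken) − Σ(formed) = 2267 − 2250 = +17 kJ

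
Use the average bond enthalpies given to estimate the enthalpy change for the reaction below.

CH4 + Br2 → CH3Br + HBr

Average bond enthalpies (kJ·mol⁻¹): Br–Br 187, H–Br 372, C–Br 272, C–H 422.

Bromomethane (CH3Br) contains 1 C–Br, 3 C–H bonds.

ΔH ≈ −35 kJ

Bonds broken (reactants):
  Br–Br: 1 × 187 = 187
  C–H: 4 × 422 = 1688
  Σ(broken) = 1875 kJ
Bonds formed (products):
  C–Br: 1 × 272 = 272
  C–H: 3 × 422 = 1266
  H–Br: 1 × 372 = 372
  Σ(formed) = 1910 kJ
ΔH = Σ(broken) − Σ(formed) = 1875 − 1910 = −35 kJ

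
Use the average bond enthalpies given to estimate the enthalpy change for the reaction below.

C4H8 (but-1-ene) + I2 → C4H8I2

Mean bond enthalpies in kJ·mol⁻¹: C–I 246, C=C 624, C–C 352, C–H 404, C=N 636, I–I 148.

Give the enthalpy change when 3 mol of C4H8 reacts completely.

ΔH = −216 kJ

Bonds broken (reactants):
  C–C: 2 × 352 = 704
  C–H: 8 × 404 = 3232
  C=C: 1 × 624 = 624
  I–I: 1 × 148 = 148
  Σ(broken) = 4708 kJ
Bonds formed (products):
  C–C: 3 × 352 = 1056
  C–H: 8 × 404 = 3232
  C–I: 2 × 246 = 492
  Σ(formed) = 4780 kJ
ΔH = Σ(broken) − Σ(formed) = 4708 − 4780 = −72 kJ
For 3× the reaction as written: 3 × (−72) = −216 kJ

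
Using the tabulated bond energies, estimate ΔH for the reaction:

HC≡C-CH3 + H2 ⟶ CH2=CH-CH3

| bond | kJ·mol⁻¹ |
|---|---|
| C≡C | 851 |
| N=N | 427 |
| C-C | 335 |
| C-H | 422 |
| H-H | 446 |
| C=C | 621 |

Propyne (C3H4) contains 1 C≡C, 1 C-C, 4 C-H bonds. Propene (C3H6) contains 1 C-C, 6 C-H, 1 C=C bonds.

Bonds broken (reactants):
  C≡C: 1 × 851 = 851
  C-C: 1 × 335 = 335
  C-H: 4 × 422 = 1688
  H-H: 1 × 446 = 446
  Σ(broken) = 3320 kJ
Bonds formed (products):
  C-C: 1 × 335 = 335
  C-H: 6 × 422 = 2532
  C=C: 1 × 621 = 621
  Σ(formed) = 3488 kJ
ΔH = Σ(broken) − Σ(formed) = 3320 − 3488 = −168 kJ

ΔH ≈ −168 kJ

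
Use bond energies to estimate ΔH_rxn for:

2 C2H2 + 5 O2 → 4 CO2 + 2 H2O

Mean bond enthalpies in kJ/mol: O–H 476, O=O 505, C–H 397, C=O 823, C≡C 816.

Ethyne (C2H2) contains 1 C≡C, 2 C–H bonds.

ΔH ≈ −2743 kJ

Bonds broken (reactants):
  C≡C: 2 × 816 = 1632
  C–H: 4 × 397 = 1588
  O=O: 5 × 505 = 2525
  Σ(broken) = 5745 kJ
Bonds formed (products):
  C=O: 8 × 823 = 6584
  O–H: 4 × 476 = 1904
  Σ(formed) = 8488 kJ
ΔH = Σ(broken) − Σ(formed) = 5745 − 8488 = −2743 kJ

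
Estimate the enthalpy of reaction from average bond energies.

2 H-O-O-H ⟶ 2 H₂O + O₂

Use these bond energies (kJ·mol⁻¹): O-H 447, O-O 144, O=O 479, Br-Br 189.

Bonds broken (reactants):
  O-H: 4 × 447 = 1788
  O-O: 2 × 144 = 288
  Σ(broken) = 2076 kJ
Bonds formed (products):
  O-H: 4 × 447 = 1788
  O=O: 1 × 479 = 479
  Σ(formed) = 2267 kJ
ΔH = Σ(broken) − Σ(formed) = 2076 − 2267 = −191 kJ

ΔH ≈ −191 kJ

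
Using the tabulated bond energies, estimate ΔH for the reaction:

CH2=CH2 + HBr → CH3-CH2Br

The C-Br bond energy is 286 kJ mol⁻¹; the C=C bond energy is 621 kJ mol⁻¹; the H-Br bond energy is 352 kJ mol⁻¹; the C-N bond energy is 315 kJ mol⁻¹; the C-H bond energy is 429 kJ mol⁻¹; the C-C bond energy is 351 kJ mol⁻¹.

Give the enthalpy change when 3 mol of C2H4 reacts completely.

ΔH = −279 kJ

Bonds broken (reactants):
  C-H: 4 × 429 = 1716
  C=C: 1 × 621 = 621
  H-Br: 1 × 352 = 352
  Σ(broken) = 2689 kJ
Bonds formed (products):
  C-Br: 1 × 286 = 286
  C-C: 1 × 351 = 351
  C-H: 5 × 429 = 2145
  Σ(formed) = 2782 kJ
ΔH = Σ(broken) − Σ(formed) = 2689 − 2782 = −93 kJ
For 3× the reaction as written: 3 × (−93) = −279 kJ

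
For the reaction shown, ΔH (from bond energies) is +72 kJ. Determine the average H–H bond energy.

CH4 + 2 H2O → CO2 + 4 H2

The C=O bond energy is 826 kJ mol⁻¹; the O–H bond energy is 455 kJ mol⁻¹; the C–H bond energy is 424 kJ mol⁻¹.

Let D be the H–H bond energy.
Σ(broken) = 4×424 + 4×455 = 3516
Σ(formed) = 2×826 + 4×D = 1652 + 4D
ΔH = Σ(broken) − Σ(formed) = (3516) − (1652 + 4D) = +1864 − 4D
Setting this equal to +72 kJ gives 4D = 1792, so D = 448 kJ/mol.

D(H–H) ≈ 448 kJ/mol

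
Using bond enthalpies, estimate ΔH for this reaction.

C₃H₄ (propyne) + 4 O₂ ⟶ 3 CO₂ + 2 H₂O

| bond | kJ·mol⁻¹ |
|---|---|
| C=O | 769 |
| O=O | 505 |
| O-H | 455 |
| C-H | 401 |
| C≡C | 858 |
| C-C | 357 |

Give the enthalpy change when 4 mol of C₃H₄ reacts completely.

Bonds broken (reactants):
  C≡C: 1 × 858 = 858
  C-C: 1 × 357 = 357
  C-H: 4 × 401 = 1604
  O=O: 4 × 505 = 2020
  Σ(broken) = 4839 kJ
Bonds formed (products):
  C=O: 6 × 769 = 4614
  O-H: 4 × 455 = 1820
  Σ(formed) = 6434 kJ
ΔH = Σ(broken) − Σ(formed) = 4839 − 6434 = −1595 kJ
For 4× the reaction as written: 4 × (−1595) = −6380 kJ

ΔH = −6380 kJ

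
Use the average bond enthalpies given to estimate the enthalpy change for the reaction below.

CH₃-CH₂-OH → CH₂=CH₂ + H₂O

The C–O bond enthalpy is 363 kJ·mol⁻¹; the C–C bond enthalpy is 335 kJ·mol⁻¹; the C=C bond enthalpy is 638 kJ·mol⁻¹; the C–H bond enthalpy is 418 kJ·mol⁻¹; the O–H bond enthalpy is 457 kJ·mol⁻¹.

ΔH ≈ +21 kJ

Bonds broken (reactants):
  C–C: 1 × 335 = 335
  C–H: 5 × 418 = 2090
  C–O: 1 × 363 = 363
  O–H: 1 × 457 = 457
  Σ(broken) = 3245 kJ
Bonds formed (products):
  C–H: 4 × 418 = 1672
  C=C: 1 × 638 = 638
  O–H: 2 × 457 = 914
  Σ(formed) = 3224 kJ
ΔH = Σ(broken) − Σ(formed) = 3245 − 3224 = +21 kJ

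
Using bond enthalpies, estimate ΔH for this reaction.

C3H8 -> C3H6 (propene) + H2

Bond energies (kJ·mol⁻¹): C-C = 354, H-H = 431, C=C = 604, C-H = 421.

Bonds broken (reactants):
  C-C: 2 × 354 = 708
  C-H: 8 × 421 = 3368
  Σ(broken) = 4076 kJ
Bonds formed (products):
  C-C: 1 × 354 = 354
  C-H: 6 × 421 = 2526
  C=C: 1 × 604 = 604
  H-H: 1 × 431 = 431
  Σ(formed) = 3915 kJ
ΔH = Σ(broken) − Σ(formed) = 4076 − 3915 = +161 kJ

ΔH ≈ +161 kJ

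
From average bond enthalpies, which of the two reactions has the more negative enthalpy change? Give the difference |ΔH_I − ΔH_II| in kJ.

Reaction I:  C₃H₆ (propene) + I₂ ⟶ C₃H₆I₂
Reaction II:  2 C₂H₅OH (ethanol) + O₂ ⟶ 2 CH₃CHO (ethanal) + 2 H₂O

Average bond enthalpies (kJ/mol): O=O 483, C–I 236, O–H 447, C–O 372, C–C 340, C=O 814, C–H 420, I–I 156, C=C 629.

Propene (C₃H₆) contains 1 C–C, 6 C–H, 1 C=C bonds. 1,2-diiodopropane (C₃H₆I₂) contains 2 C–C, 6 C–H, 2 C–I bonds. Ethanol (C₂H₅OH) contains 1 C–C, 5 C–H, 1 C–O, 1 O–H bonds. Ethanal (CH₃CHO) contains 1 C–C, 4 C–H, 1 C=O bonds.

Reaction II, by 428 kJ

Reaction I:
  Bonds broken (reactants):
    C–C: 1 × 340 = 340
    C–H: 6 × 420 = 2520
    C=C: 1 × 629 = 629
    I–I: 1 × 156 = 156
    Σ(broken) = 3645 kJ
  Bonds formed (products):
    C–C: 2 × 340 = 680
    C–H: 6 × 420 = 2520
    C–I: 2 × 236 = 472
    Σ(formed) = 3672 kJ
  ΔH_I = 3645 − 3672 = −27 kJ
Reaction II:
  Bonds broken (reactants):
    C–C: 2 × 340 = 680
    C–H: 10 × 420 = 4200
    C–O: 2 × 372 = 744
    O–H: 2 × 447 = 894
    O=O: 1 × 483 = 483
    Σ(broken) = 7001 kJ
  Bonds formed (products):
    C–C: 2 × 340 = 680
    C–H: 8 × 420 = 3360
    C=O: 2 × 814 = 1628
    O–H: 4 × 447 = 1788
    Σ(formed) = 7456 kJ
  ΔH_II = 7001 − 7456 = −455 kJ
ΔH_I − ΔH_II = +428 kJ, so reaction II has the more negative ΔH; |ΔH_I − ΔH_II| = 428 kJ.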